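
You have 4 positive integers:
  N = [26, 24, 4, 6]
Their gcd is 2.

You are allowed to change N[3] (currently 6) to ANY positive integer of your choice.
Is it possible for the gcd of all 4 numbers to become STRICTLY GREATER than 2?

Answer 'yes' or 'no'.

Answer: no

Derivation:
Current gcd = 2
gcd of all OTHER numbers (without N[3]=6): gcd([26, 24, 4]) = 2
The new gcd after any change is gcd(2, new_value).
This can be at most 2.
Since 2 = old gcd 2, the gcd can only stay the same or decrease.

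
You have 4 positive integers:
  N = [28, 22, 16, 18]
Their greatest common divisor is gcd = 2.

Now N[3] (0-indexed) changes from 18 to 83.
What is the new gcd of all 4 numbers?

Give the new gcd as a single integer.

Answer: 1

Derivation:
Numbers: [28, 22, 16, 18], gcd = 2
Change: index 3, 18 -> 83
gcd of the OTHER numbers (without index 3): gcd([28, 22, 16]) = 2
New gcd = gcd(g_others, new_val) = gcd(2, 83) = 1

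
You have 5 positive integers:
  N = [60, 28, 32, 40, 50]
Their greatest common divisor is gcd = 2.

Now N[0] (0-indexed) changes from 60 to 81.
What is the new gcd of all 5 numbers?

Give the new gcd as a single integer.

Answer: 1

Derivation:
Numbers: [60, 28, 32, 40, 50], gcd = 2
Change: index 0, 60 -> 81
gcd of the OTHER numbers (without index 0): gcd([28, 32, 40, 50]) = 2
New gcd = gcd(g_others, new_val) = gcd(2, 81) = 1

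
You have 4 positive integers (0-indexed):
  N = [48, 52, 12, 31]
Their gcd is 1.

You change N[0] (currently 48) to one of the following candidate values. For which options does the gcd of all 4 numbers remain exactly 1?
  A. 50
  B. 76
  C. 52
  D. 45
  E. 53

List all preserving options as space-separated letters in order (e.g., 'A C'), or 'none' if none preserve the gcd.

Old gcd = 1; gcd of others (without N[0]) = 1
New gcd for candidate v: gcd(1, v). Preserves old gcd iff gcd(1, v) = 1.
  Option A: v=50, gcd(1,50)=1 -> preserves
  Option B: v=76, gcd(1,76)=1 -> preserves
  Option C: v=52, gcd(1,52)=1 -> preserves
  Option D: v=45, gcd(1,45)=1 -> preserves
  Option E: v=53, gcd(1,53)=1 -> preserves

Answer: A B C D E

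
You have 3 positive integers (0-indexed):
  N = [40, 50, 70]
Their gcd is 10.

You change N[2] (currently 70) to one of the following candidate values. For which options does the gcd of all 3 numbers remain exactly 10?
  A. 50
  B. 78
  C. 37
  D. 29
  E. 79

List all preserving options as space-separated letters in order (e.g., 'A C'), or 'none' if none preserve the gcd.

Old gcd = 10; gcd of others (without N[2]) = 10
New gcd for candidate v: gcd(10, v). Preserves old gcd iff gcd(10, v) = 10.
  Option A: v=50, gcd(10,50)=10 -> preserves
  Option B: v=78, gcd(10,78)=2 -> changes
  Option C: v=37, gcd(10,37)=1 -> changes
  Option D: v=29, gcd(10,29)=1 -> changes
  Option E: v=79, gcd(10,79)=1 -> changes

Answer: A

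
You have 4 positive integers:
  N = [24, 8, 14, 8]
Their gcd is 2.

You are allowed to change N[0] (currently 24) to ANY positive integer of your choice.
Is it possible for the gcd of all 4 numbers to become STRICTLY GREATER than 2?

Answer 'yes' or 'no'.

Current gcd = 2
gcd of all OTHER numbers (without N[0]=24): gcd([8, 14, 8]) = 2
The new gcd after any change is gcd(2, new_value).
This can be at most 2.
Since 2 = old gcd 2, the gcd can only stay the same or decrease.

Answer: no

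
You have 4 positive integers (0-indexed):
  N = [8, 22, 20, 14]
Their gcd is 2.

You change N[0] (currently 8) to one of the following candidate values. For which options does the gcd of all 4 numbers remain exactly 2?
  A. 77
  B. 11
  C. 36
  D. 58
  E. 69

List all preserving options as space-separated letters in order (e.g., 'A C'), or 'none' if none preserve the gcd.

Answer: C D

Derivation:
Old gcd = 2; gcd of others (without N[0]) = 2
New gcd for candidate v: gcd(2, v). Preserves old gcd iff gcd(2, v) = 2.
  Option A: v=77, gcd(2,77)=1 -> changes
  Option B: v=11, gcd(2,11)=1 -> changes
  Option C: v=36, gcd(2,36)=2 -> preserves
  Option D: v=58, gcd(2,58)=2 -> preserves
  Option E: v=69, gcd(2,69)=1 -> changes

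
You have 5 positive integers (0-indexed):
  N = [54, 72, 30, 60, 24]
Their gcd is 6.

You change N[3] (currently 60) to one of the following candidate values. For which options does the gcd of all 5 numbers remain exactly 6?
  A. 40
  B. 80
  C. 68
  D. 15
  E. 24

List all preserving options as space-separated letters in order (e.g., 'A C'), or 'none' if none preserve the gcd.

Answer: E

Derivation:
Old gcd = 6; gcd of others (without N[3]) = 6
New gcd for candidate v: gcd(6, v). Preserves old gcd iff gcd(6, v) = 6.
  Option A: v=40, gcd(6,40)=2 -> changes
  Option B: v=80, gcd(6,80)=2 -> changes
  Option C: v=68, gcd(6,68)=2 -> changes
  Option D: v=15, gcd(6,15)=3 -> changes
  Option E: v=24, gcd(6,24)=6 -> preserves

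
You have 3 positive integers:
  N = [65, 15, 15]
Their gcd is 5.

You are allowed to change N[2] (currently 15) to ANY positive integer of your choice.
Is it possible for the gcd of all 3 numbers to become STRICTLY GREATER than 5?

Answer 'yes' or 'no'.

Current gcd = 5
gcd of all OTHER numbers (without N[2]=15): gcd([65, 15]) = 5
The new gcd after any change is gcd(5, new_value).
This can be at most 5.
Since 5 = old gcd 5, the gcd can only stay the same or decrease.

Answer: no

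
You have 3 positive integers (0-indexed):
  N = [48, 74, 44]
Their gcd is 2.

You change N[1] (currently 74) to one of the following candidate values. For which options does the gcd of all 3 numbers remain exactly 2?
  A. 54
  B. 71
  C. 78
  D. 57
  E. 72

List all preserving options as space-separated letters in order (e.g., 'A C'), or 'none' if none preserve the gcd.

Old gcd = 2; gcd of others (without N[1]) = 4
New gcd for candidate v: gcd(4, v). Preserves old gcd iff gcd(4, v) = 2.
  Option A: v=54, gcd(4,54)=2 -> preserves
  Option B: v=71, gcd(4,71)=1 -> changes
  Option C: v=78, gcd(4,78)=2 -> preserves
  Option D: v=57, gcd(4,57)=1 -> changes
  Option E: v=72, gcd(4,72)=4 -> changes

Answer: A C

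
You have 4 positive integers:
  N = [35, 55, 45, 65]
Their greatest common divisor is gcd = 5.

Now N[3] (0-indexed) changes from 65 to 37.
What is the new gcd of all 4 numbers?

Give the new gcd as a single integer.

Numbers: [35, 55, 45, 65], gcd = 5
Change: index 3, 65 -> 37
gcd of the OTHER numbers (without index 3): gcd([35, 55, 45]) = 5
New gcd = gcd(g_others, new_val) = gcd(5, 37) = 1

Answer: 1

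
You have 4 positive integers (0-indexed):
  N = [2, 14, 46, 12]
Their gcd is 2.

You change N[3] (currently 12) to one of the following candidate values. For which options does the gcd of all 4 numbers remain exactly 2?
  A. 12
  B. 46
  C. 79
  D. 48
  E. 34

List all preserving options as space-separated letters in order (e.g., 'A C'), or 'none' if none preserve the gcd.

Old gcd = 2; gcd of others (without N[3]) = 2
New gcd for candidate v: gcd(2, v). Preserves old gcd iff gcd(2, v) = 2.
  Option A: v=12, gcd(2,12)=2 -> preserves
  Option B: v=46, gcd(2,46)=2 -> preserves
  Option C: v=79, gcd(2,79)=1 -> changes
  Option D: v=48, gcd(2,48)=2 -> preserves
  Option E: v=34, gcd(2,34)=2 -> preserves

Answer: A B D E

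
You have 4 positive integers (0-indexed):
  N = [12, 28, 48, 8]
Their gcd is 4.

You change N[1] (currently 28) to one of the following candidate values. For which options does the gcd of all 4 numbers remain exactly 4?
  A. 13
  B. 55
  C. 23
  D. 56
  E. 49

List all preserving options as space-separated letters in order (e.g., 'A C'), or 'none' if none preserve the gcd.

Answer: D

Derivation:
Old gcd = 4; gcd of others (without N[1]) = 4
New gcd for candidate v: gcd(4, v). Preserves old gcd iff gcd(4, v) = 4.
  Option A: v=13, gcd(4,13)=1 -> changes
  Option B: v=55, gcd(4,55)=1 -> changes
  Option C: v=23, gcd(4,23)=1 -> changes
  Option D: v=56, gcd(4,56)=4 -> preserves
  Option E: v=49, gcd(4,49)=1 -> changes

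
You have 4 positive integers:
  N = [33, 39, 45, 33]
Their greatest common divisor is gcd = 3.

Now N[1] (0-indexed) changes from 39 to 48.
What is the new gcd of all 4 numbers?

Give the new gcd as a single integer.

Numbers: [33, 39, 45, 33], gcd = 3
Change: index 1, 39 -> 48
gcd of the OTHER numbers (without index 1): gcd([33, 45, 33]) = 3
New gcd = gcd(g_others, new_val) = gcd(3, 48) = 3

Answer: 3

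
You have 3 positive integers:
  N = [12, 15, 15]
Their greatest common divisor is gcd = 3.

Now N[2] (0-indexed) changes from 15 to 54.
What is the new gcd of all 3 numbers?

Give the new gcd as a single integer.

Numbers: [12, 15, 15], gcd = 3
Change: index 2, 15 -> 54
gcd of the OTHER numbers (without index 2): gcd([12, 15]) = 3
New gcd = gcd(g_others, new_val) = gcd(3, 54) = 3

Answer: 3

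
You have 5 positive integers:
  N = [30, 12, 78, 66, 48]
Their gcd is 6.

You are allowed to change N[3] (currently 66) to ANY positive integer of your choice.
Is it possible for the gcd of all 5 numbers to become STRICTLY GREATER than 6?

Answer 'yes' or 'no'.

Current gcd = 6
gcd of all OTHER numbers (without N[3]=66): gcd([30, 12, 78, 48]) = 6
The new gcd after any change is gcd(6, new_value).
This can be at most 6.
Since 6 = old gcd 6, the gcd can only stay the same or decrease.

Answer: no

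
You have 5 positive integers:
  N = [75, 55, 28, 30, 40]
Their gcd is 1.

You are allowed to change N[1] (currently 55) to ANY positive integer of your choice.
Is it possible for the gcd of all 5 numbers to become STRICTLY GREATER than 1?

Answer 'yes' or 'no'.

Answer: no

Derivation:
Current gcd = 1
gcd of all OTHER numbers (without N[1]=55): gcd([75, 28, 30, 40]) = 1
The new gcd after any change is gcd(1, new_value).
This can be at most 1.
Since 1 = old gcd 1, the gcd can only stay the same or decrease.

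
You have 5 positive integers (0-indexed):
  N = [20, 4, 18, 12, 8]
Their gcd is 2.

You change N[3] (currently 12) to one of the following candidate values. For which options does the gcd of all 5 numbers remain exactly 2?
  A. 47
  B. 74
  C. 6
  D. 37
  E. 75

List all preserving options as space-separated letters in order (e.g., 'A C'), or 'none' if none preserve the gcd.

Answer: B C

Derivation:
Old gcd = 2; gcd of others (without N[3]) = 2
New gcd for candidate v: gcd(2, v). Preserves old gcd iff gcd(2, v) = 2.
  Option A: v=47, gcd(2,47)=1 -> changes
  Option B: v=74, gcd(2,74)=2 -> preserves
  Option C: v=6, gcd(2,6)=2 -> preserves
  Option D: v=37, gcd(2,37)=1 -> changes
  Option E: v=75, gcd(2,75)=1 -> changes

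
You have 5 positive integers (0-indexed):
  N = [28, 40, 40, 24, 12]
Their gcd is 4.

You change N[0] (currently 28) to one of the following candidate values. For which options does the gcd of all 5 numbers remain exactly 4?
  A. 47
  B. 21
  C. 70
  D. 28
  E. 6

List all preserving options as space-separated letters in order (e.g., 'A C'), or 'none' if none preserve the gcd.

Answer: D

Derivation:
Old gcd = 4; gcd of others (without N[0]) = 4
New gcd for candidate v: gcd(4, v). Preserves old gcd iff gcd(4, v) = 4.
  Option A: v=47, gcd(4,47)=1 -> changes
  Option B: v=21, gcd(4,21)=1 -> changes
  Option C: v=70, gcd(4,70)=2 -> changes
  Option D: v=28, gcd(4,28)=4 -> preserves
  Option E: v=6, gcd(4,6)=2 -> changes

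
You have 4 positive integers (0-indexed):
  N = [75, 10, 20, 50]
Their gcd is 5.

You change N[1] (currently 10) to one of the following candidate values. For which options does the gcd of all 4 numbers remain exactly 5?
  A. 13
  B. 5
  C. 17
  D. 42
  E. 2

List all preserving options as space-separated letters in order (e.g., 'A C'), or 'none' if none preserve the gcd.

Old gcd = 5; gcd of others (without N[1]) = 5
New gcd for candidate v: gcd(5, v). Preserves old gcd iff gcd(5, v) = 5.
  Option A: v=13, gcd(5,13)=1 -> changes
  Option B: v=5, gcd(5,5)=5 -> preserves
  Option C: v=17, gcd(5,17)=1 -> changes
  Option D: v=42, gcd(5,42)=1 -> changes
  Option E: v=2, gcd(5,2)=1 -> changes

Answer: B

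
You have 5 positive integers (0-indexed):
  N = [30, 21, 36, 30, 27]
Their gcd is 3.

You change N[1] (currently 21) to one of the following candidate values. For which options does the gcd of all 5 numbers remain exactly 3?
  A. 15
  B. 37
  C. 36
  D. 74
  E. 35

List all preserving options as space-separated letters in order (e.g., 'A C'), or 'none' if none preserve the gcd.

Old gcd = 3; gcd of others (without N[1]) = 3
New gcd for candidate v: gcd(3, v). Preserves old gcd iff gcd(3, v) = 3.
  Option A: v=15, gcd(3,15)=3 -> preserves
  Option B: v=37, gcd(3,37)=1 -> changes
  Option C: v=36, gcd(3,36)=3 -> preserves
  Option D: v=74, gcd(3,74)=1 -> changes
  Option E: v=35, gcd(3,35)=1 -> changes

Answer: A C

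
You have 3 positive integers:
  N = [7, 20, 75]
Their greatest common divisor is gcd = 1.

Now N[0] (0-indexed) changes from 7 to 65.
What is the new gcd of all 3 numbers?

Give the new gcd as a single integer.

Numbers: [7, 20, 75], gcd = 1
Change: index 0, 7 -> 65
gcd of the OTHER numbers (without index 0): gcd([20, 75]) = 5
New gcd = gcd(g_others, new_val) = gcd(5, 65) = 5

Answer: 5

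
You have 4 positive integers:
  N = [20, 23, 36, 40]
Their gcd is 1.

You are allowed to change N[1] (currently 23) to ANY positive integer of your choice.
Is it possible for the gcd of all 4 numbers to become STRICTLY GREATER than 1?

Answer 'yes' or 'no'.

Current gcd = 1
gcd of all OTHER numbers (without N[1]=23): gcd([20, 36, 40]) = 4
The new gcd after any change is gcd(4, new_value).
This can be at most 4.
Since 4 > old gcd 1, the gcd CAN increase (e.g., set N[1] = 4).

Answer: yes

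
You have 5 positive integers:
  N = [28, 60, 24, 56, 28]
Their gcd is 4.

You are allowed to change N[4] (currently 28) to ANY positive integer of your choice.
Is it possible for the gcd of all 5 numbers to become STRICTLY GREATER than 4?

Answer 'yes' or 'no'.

Answer: no

Derivation:
Current gcd = 4
gcd of all OTHER numbers (without N[4]=28): gcd([28, 60, 24, 56]) = 4
The new gcd after any change is gcd(4, new_value).
This can be at most 4.
Since 4 = old gcd 4, the gcd can only stay the same or decrease.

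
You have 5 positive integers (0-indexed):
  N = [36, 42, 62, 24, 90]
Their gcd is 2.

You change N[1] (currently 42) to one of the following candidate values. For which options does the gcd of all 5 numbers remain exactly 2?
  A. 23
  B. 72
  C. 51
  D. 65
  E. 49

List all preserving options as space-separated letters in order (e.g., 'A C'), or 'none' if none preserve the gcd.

Old gcd = 2; gcd of others (without N[1]) = 2
New gcd for candidate v: gcd(2, v). Preserves old gcd iff gcd(2, v) = 2.
  Option A: v=23, gcd(2,23)=1 -> changes
  Option B: v=72, gcd(2,72)=2 -> preserves
  Option C: v=51, gcd(2,51)=1 -> changes
  Option D: v=65, gcd(2,65)=1 -> changes
  Option E: v=49, gcd(2,49)=1 -> changes

Answer: B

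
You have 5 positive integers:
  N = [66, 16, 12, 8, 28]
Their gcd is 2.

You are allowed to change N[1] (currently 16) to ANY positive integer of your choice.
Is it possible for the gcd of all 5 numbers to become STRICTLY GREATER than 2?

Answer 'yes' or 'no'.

Answer: no

Derivation:
Current gcd = 2
gcd of all OTHER numbers (without N[1]=16): gcd([66, 12, 8, 28]) = 2
The new gcd after any change is gcd(2, new_value).
This can be at most 2.
Since 2 = old gcd 2, the gcd can only stay the same or decrease.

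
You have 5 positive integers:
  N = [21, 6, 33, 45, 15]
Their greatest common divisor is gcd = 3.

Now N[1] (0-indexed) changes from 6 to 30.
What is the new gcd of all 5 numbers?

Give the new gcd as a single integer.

Numbers: [21, 6, 33, 45, 15], gcd = 3
Change: index 1, 6 -> 30
gcd of the OTHER numbers (without index 1): gcd([21, 33, 45, 15]) = 3
New gcd = gcd(g_others, new_val) = gcd(3, 30) = 3

Answer: 3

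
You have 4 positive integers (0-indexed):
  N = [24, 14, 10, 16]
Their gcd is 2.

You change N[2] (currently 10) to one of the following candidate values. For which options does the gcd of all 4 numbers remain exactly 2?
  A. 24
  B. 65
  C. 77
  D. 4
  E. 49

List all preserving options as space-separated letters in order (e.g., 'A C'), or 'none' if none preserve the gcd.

Answer: A D

Derivation:
Old gcd = 2; gcd of others (without N[2]) = 2
New gcd for candidate v: gcd(2, v). Preserves old gcd iff gcd(2, v) = 2.
  Option A: v=24, gcd(2,24)=2 -> preserves
  Option B: v=65, gcd(2,65)=1 -> changes
  Option C: v=77, gcd(2,77)=1 -> changes
  Option D: v=4, gcd(2,4)=2 -> preserves
  Option E: v=49, gcd(2,49)=1 -> changes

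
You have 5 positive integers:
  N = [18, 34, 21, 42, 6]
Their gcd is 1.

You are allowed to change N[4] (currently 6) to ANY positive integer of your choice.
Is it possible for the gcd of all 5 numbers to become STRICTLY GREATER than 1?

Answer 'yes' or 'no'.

Current gcd = 1
gcd of all OTHER numbers (without N[4]=6): gcd([18, 34, 21, 42]) = 1
The new gcd after any change is gcd(1, new_value).
This can be at most 1.
Since 1 = old gcd 1, the gcd can only stay the same or decrease.

Answer: no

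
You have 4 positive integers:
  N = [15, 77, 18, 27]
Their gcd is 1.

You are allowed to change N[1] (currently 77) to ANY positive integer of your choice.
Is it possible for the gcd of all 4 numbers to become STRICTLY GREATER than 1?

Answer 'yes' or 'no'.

Current gcd = 1
gcd of all OTHER numbers (without N[1]=77): gcd([15, 18, 27]) = 3
The new gcd after any change is gcd(3, new_value).
This can be at most 3.
Since 3 > old gcd 1, the gcd CAN increase (e.g., set N[1] = 3).

Answer: yes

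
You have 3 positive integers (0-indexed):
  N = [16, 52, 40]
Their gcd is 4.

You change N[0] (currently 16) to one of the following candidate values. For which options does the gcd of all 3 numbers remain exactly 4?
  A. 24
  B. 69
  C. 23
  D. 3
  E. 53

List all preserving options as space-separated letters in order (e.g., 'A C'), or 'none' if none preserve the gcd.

Old gcd = 4; gcd of others (without N[0]) = 4
New gcd for candidate v: gcd(4, v). Preserves old gcd iff gcd(4, v) = 4.
  Option A: v=24, gcd(4,24)=4 -> preserves
  Option B: v=69, gcd(4,69)=1 -> changes
  Option C: v=23, gcd(4,23)=1 -> changes
  Option D: v=3, gcd(4,3)=1 -> changes
  Option E: v=53, gcd(4,53)=1 -> changes

Answer: A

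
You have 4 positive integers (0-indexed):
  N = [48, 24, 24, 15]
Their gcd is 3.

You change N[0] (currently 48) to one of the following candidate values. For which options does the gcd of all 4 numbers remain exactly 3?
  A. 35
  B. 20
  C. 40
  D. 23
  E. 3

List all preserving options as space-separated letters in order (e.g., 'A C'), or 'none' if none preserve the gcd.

Answer: E

Derivation:
Old gcd = 3; gcd of others (without N[0]) = 3
New gcd for candidate v: gcd(3, v). Preserves old gcd iff gcd(3, v) = 3.
  Option A: v=35, gcd(3,35)=1 -> changes
  Option B: v=20, gcd(3,20)=1 -> changes
  Option C: v=40, gcd(3,40)=1 -> changes
  Option D: v=23, gcd(3,23)=1 -> changes
  Option E: v=3, gcd(3,3)=3 -> preserves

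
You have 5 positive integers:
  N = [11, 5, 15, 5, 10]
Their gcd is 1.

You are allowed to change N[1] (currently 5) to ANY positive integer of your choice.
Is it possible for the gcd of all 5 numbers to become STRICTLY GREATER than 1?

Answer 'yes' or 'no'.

Current gcd = 1
gcd of all OTHER numbers (without N[1]=5): gcd([11, 15, 5, 10]) = 1
The new gcd after any change is gcd(1, new_value).
This can be at most 1.
Since 1 = old gcd 1, the gcd can only stay the same or decrease.

Answer: no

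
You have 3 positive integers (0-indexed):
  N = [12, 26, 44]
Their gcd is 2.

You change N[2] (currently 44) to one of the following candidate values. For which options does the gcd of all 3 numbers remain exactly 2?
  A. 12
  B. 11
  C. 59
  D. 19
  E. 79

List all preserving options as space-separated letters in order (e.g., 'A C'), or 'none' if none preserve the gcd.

Answer: A

Derivation:
Old gcd = 2; gcd of others (without N[2]) = 2
New gcd for candidate v: gcd(2, v). Preserves old gcd iff gcd(2, v) = 2.
  Option A: v=12, gcd(2,12)=2 -> preserves
  Option B: v=11, gcd(2,11)=1 -> changes
  Option C: v=59, gcd(2,59)=1 -> changes
  Option D: v=19, gcd(2,19)=1 -> changes
  Option E: v=79, gcd(2,79)=1 -> changes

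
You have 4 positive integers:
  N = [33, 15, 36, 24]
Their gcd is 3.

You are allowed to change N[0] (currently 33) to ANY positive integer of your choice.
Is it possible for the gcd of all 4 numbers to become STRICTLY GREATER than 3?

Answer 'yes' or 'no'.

Current gcd = 3
gcd of all OTHER numbers (without N[0]=33): gcd([15, 36, 24]) = 3
The new gcd after any change is gcd(3, new_value).
This can be at most 3.
Since 3 = old gcd 3, the gcd can only stay the same or decrease.

Answer: no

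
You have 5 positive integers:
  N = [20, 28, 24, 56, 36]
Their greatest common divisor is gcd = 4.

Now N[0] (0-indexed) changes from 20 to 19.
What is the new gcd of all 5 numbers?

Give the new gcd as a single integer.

Numbers: [20, 28, 24, 56, 36], gcd = 4
Change: index 0, 20 -> 19
gcd of the OTHER numbers (without index 0): gcd([28, 24, 56, 36]) = 4
New gcd = gcd(g_others, new_val) = gcd(4, 19) = 1

Answer: 1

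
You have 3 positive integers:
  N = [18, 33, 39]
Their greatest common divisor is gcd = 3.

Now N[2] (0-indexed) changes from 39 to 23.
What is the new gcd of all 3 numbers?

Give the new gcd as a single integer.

Numbers: [18, 33, 39], gcd = 3
Change: index 2, 39 -> 23
gcd of the OTHER numbers (without index 2): gcd([18, 33]) = 3
New gcd = gcd(g_others, new_val) = gcd(3, 23) = 1

Answer: 1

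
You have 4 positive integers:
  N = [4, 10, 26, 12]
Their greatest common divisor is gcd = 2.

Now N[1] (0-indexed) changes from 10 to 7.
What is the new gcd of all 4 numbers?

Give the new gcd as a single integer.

Numbers: [4, 10, 26, 12], gcd = 2
Change: index 1, 10 -> 7
gcd of the OTHER numbers (without index 1): gcd([4, 26, 12]) = 2
New gcd = gcd(g_others, new_val) = gcd(2, 7) = 1

Answer: 1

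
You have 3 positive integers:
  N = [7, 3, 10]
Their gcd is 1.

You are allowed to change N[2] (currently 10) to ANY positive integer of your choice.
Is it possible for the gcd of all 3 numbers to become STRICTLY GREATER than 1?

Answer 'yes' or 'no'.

Answer: no

Derivation:
Current gcd = 1
gcd of all OTHER numbers (without N[2]=10): gcd([7, 3]) = 1
The new gcd after any change is gcd(1, new_value).
This can be at most 1.
Since 1 = old gcd 1, the gcd can only stay the same or decrease.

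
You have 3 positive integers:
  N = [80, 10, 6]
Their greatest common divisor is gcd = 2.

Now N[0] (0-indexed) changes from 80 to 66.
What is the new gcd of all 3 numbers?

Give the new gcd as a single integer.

Answer: 2

Derivation:
Numbers: [80, 10, 6], gcd = 2
Change: index 0, 80 -> 66
gcd of the OTHER numbers (without index 0): gcd([10, 6]) = 2
New gcd = gcd(g_others, new_val) = gcd(2, 66) = 2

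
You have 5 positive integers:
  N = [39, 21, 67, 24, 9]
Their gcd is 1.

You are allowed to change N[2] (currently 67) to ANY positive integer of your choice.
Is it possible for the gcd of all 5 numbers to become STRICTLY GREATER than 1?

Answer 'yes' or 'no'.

Answer: yes

Derivation:
Current gcd = 1
gcd of all OTHER numbers (without N[2]=67): gcd([39, 21, 24, 9]) = 3
The new gcd after any change is gcd(3, new_value).
This can be at most 3.
Since 3 > old gcd 1, the gcd CAN increase (e.g., set N[2] = 3).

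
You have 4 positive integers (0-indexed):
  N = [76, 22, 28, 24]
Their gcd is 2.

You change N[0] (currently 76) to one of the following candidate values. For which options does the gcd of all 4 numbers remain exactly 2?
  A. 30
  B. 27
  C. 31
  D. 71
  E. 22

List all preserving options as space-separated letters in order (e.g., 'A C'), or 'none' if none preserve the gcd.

Answer: A E

Derivation:
Old gcd = 2; gcd of others (without N[0]) = 2
New gcd for candidate v: gcd(2, v). Preserves old gcd iff gcd(2, v) = 2.
  Option A: v=30, gcd(2,30)=2 -> preserves
  Option B: v=27, gcd(2,27)=1 -> changes
  Option C: v=31, gcd(2,31)=1 -> changes
  Option D: v=71, gcd(2,71)=1 -> changes
  Option E: v=22, gcd(2,22)=2 -> preserves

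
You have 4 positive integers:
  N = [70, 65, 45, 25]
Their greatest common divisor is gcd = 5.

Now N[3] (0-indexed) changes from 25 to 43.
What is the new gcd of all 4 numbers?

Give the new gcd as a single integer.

Numbers: [70, 65, 45, 25], gcd = 5
Change: index 3, 25 -> 43
gcd of the OTHER numbers (without index 3): gcd([70, 65, 45]) = 5
New gcd = gcd(g_others, new_val) = gcd(5, 43) = 1

Answer: 1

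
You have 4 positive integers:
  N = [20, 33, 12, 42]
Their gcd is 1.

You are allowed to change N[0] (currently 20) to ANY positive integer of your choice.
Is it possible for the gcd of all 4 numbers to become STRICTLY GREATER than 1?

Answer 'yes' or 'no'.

Current gcd = 1
gcd of all OTHER numbers (without N[0]=20): gcd([33, 12, 42]) = 3
The new gcd after any change is gcd(3, new_value).
This can be at most 3.
Since 3 > old gcd 1, the gcd CAN increase (e.g., set N[0] = 3).

Answer: yes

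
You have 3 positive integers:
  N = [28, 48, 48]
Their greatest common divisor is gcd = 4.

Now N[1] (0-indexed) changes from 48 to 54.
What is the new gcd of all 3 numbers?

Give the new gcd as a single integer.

Answer: 2

Derivation:
Numbers: [28, 48, 48], gcd = 4
Change: index 1, 48 -> 54
gcd of the OTHER numbers (without index 1): gcd([28, 48]) = 4
New gcd = gcd(g_others, new_val) = gcd(4, 54) = 2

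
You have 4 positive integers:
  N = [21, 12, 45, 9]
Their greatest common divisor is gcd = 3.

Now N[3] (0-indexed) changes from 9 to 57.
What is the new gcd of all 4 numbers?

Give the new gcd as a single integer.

Answer: 3

Derivation:
Numbers: [21, 12, 45, 9], gcd = 3
Change: index 3, 9 -> 57
gcd of the OTHER numbers (without index 3): gcd([21, 12, 45]) = 3
New gcd = gcd(g_others, new_val) = gcd(3, 57) = 3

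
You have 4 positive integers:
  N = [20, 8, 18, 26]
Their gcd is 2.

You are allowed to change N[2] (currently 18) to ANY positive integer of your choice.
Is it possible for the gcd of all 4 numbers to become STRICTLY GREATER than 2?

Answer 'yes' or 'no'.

Answer: no

Derivation:
Current gcd = 2
gcd of all OTHER numbers (without N[2]=18): gcd([20, 8, 26]) = 2
The new gcd after any change is gcd(2, new_value).
This can be at most 2.
Since 2 = old gcd 2, the gcd can only stay the same or decrease.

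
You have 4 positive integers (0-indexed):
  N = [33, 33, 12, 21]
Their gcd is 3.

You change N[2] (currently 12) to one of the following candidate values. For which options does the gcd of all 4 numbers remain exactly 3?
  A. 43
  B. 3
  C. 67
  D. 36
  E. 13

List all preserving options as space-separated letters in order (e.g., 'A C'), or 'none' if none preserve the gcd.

Old gcd = 3; gcd of others (without N[2]) = 3
New gcd for candidate v: gcd(3, v). Preserves old gcd iff gcd(3, v) = 3.
  Option A: v=43, gcd(3,43)=1 -> changes
  Option B: v=3, gcd(3,3)=3 -> preserves
  Option C: v=67, gcd(3,67)=1 -> changes
  Option D: v=36, gcd(3,36)=3 -> preserves
  Option E: v=13, gcd(3,13)=1 -> changes

Answer: B D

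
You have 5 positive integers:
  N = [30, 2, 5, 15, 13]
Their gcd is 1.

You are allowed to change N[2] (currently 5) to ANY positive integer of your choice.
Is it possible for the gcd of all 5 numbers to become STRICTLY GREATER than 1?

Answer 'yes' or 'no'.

Current gcd = 1
gcd of all OTHER numbers (without N[2]=5): gcd([30, 2, 15, 13]) = 1
The new gcd after any change is gcd(1, new_value).
This can be at most 1.
Since 1 = old gcd 1, the gcd can only stay the same or decrease.

Answer: no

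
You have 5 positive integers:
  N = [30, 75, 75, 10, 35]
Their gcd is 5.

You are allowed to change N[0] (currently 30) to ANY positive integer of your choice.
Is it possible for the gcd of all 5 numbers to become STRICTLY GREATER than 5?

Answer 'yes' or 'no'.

Current gcd = 5
gcd of all OTHER numbers (without N[0]=30): gcd([75, 75, 10, 35]) = 5
The new gcd after any change is gcd(5, new_value).
This can be at most 5.
Since 5 = old gcd 5, the gcd can only stay the same or decrease.

Answer: no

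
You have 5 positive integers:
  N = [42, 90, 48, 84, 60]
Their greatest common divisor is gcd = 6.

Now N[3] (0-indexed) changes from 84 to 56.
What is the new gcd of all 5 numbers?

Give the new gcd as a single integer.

Numbers: [42, 90, 48, 84, 60], gcd = 6
Change: index 3, 84 -> 56
gcd of the OTHER numbers (without index 3): gcd([42, 90, 48, 60]) = 6
New gcd = gcd(g_others, new_val) = gcd(6, 56) = 2

Answer: 2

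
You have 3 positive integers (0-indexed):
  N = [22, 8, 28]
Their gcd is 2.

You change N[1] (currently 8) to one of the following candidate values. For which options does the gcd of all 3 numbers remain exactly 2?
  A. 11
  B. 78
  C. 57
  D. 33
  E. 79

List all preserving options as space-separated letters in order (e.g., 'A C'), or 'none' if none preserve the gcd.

Old gcd = 2; gcd of others (without N[1]) = 2
New gcd for candidate v: gcd(2, v). Preserves old gcd iff gcd(2, v) = 2.
  Option A: v=11, gcd(2,11)=1 -> changes
  Option B: v=78, gcd(2,78)=2 -> preserves
  Option C: v=57, gcd(2,57)=1 -> changes
  Option D: v=33, gcd(2,33)=1 -> changes
  Option E: v=79, gcd(2,79)=1 -> changes

Answer: B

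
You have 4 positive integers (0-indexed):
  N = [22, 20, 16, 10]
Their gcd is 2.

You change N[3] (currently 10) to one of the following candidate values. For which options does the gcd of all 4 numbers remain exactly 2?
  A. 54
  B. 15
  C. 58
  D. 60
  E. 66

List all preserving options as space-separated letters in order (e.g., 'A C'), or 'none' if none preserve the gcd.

Old gcd = 2; gcd of others (without N[3]) = 2
New gcd for candidate v: gcd(2, v). Preserves old gcd iff gcd(2, v) = 2.
  Option A: v=54, gcd(2,54)=2 -> preserves
  Option B: v=15, gcd(2,15)=1 -> changes
  Option C: v=58, gcd(2,58)=2 -> preserves
  Option D: v=60, gcd(2,60)=2 -> preserves
  Option E: v=66, gcd(2,66)=2 -> preserves

Answer: A C D E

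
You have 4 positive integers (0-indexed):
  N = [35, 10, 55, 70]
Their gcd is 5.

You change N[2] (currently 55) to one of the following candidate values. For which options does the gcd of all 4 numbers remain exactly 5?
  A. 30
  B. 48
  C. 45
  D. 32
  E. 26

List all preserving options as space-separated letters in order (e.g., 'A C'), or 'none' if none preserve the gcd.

Answer: A C

Derivation:
Old gcd = 5; gcd of others (without N[2]) = 5
New gcd for candidate v: gcd(5, v). Preserves old gcd iff gcd(5, v) = 5.
  Option A: v=30, gcd(5,30)=5 -> preserves
  Option B: v=48, gcd(5,48)=1 -> changes
  Option C: v=45, gcd(5,45)=5 -> preserves
  Option D: v=32, gcd(5,32)=1 -> changes
  Option E: v=26, gcd(5,26)=1 -> changes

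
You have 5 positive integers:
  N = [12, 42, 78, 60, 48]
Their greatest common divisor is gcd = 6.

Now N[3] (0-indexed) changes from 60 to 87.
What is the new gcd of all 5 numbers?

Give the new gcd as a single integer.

Answer: 3

Derivation:
Numbers: [12, 42, 78, 60, 48], gcd = 6
Change: index 3, 60 -> 87
gcd of the OTHER numbers (without index 3): gcd([12, 42, 78, 48]) = 6
New gcd = gcd(g_others, new_val) = gcd(6, 87) = 3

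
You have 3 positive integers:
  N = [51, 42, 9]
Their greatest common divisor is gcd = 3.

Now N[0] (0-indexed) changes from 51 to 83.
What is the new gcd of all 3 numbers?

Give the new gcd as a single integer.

Numbers: [51, 42, 9], gcd = 3
Change: index 0, 51 -> 83
gcd of the OTHER numbers (without index 0): gcd([42, 9]) = 3
New gcd = gcd(g_others, new_val) = gcd(3, 83) = 1

Answer: 1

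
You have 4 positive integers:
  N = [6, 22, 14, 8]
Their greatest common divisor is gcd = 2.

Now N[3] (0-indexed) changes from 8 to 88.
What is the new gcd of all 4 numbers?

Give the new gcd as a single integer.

Numbers: [6, 22, 14, 8], gcd = 2
Change: index 3, 8 -> 88
gcd of the OTHER numbers (without index 3): gcd([6, 22, 14]) = 2
New gcd = gcd(g_others, new_val) = gcd(2, 88) = 2

Answer: 2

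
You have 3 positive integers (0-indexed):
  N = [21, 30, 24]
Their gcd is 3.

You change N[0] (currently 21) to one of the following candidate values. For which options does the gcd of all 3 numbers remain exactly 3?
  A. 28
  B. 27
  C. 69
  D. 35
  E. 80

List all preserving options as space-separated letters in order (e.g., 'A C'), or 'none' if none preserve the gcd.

Answer: B C

Derivation:
Old gcd = 3; gcd of others (without N[0]) = 6
New gcd for candidate v: gcd(6, v). Preserves old gcd iff gcd(6, v) = 3.
  Option A: v=28, gcd(6,28)=2 -> changes
  Option B: v=27, gcd(6,27)=3 -> preserves
  Option C: v=69, gcd(6,69)=3 -> preserves
  Option D: v=35, gcd(6,35)=1 -> changes
  Option E: v=80, gcd(6,80)=2 -> changes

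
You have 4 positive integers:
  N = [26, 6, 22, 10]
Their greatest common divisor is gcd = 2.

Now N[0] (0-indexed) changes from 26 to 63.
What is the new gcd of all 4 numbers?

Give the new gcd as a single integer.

Numbers: [26, 6, 22, 10], gcd = 2
Change: index 0, 26 -> 63
gcd of the OTHER numbers (without index 0): gcd([6, 22, 10]) = 2
New gcd = gcd(g_others, new_val) = gcd(2, 63) = 1

Answer: 1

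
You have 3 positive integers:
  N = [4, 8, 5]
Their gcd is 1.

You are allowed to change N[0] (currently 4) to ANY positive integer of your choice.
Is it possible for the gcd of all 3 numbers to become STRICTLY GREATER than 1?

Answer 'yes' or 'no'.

Answer: no

Derivation:
Current gcd = 1
gcd of all OTHER numbers (without N[0]=4): gcd([8, 5]) = 1
The new gcd after any change is gcd(1, new_value).
This can be at most 1.
Since 1 = old gcd 1, the gcd can only stay the same or decrease.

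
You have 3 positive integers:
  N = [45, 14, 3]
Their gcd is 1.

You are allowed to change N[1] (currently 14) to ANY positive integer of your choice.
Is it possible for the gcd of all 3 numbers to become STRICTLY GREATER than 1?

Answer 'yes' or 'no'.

Current gcd = 1
gcd of all OTHER numbers (without N[1]=14): gcd([45, 3]) = 3
The new gcd after any change is gcd(3, new_value).
This can be at most 3.
Since 3 > old gcd 1, the gcd CAN increase (e.g., set N[1] = 3).

Answer: yes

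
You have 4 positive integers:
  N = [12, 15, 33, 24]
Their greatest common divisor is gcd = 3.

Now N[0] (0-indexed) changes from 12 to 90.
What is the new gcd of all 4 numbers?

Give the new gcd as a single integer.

Answer: 3

Derivation:
Numbers: [12, 15, 33, 24], gcd = 3
Change: index 0, 12 -> 90
gcd of the OTHER numbers (without index 0): gcd([15, 33, 24]) = 3
New gcd = gcd(g_others, new_val) = gcd(3, 90) = 3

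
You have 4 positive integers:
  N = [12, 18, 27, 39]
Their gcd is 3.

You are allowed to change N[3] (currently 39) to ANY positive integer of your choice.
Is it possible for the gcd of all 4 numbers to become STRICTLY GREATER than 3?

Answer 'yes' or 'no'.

Current gcd = 3
gcd of all OTHER numbers (without N[3]=39): gcd([12, 18, 27]) = 3
The new gcd after any change is gcd(3, new_value).
This can be at most 3.
Since 3 = old gcd 3, the gcd can only stay the same or decrease.

Answer: no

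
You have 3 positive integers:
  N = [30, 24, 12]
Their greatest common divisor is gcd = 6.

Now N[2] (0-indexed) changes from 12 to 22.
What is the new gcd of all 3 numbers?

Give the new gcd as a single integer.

Answer: 2

Derivation:
Numbers: [30, 24, 12], gcd = 6
Change: index 2, 12 -> 22
gcd of the OTHER numbers (without index 2): gcd([30, 24]) = 6
New gcd = gcd(g_others, new_val) = gcd(6, 22) = 2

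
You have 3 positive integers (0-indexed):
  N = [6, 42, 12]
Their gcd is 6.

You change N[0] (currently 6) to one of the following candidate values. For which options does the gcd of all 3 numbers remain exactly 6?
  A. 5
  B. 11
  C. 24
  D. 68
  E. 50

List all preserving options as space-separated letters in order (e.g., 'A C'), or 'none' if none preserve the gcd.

Old gcd = 6; gcd of others (without N[0]) = 6
New gcd for candidate v: gcd(6, v). Preserves old gcd iff gcd(6, v) = 6.
  Option A: v=5, gcd(6,5)=1 -> changes
  Option B: v=11, gcd(6,11)=1 -> changes
  Option C: v=24, gcd(6,24)=6 -> preserves
  Option D: v=68, gcd(6,68)=2 -> changes
  Option E: v=50, gcd(6,50)=2 -> changes

Answer: C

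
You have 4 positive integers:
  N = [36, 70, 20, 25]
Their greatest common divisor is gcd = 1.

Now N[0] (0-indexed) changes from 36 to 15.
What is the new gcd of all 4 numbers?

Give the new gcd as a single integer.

Answer: 5

Derivation:
Numbers: [36, 70, 20, 25], gcd = 1
Change: index 0, 36 -> 15
gcd of the OTHER numbers (without index 0): gcd([70, 20, 25]) = 5
New gcd = gcd(g_others, new_val) = gcd(5, 15) = 5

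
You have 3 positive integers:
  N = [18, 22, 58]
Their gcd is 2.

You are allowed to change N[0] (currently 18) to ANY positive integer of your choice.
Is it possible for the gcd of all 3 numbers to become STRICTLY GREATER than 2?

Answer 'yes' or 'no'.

Answer: no

Derivation:
Current gcd = 2
gcd of all OTHER numbers (without N[0]=18): gcd([22, 58]) = 2
The new gcd after any change is gcd(2, new_value).
This can be at most 2.
Since 2 = old gcd 2, the gcd can only stay the same or decrease.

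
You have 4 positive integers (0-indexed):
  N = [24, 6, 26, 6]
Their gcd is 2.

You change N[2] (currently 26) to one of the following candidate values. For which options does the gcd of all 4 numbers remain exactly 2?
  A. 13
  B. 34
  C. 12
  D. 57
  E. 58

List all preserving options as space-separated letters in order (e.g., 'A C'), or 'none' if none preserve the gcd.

Old gcd = 2; gcd of others (without N[2]) = 6
New gcd for candidate v: gcd(6, v). Preserves old gcd iff gcd(6, v) = 2.
  Option A: v=13, gcd(6,13)=1 -> changes
  Option B: v=34, gcd(6,34)=2 -> preserves
  Option C: v=12, gcd(6,12)=6 -> changes
  Option D: v=57, gcd(6,57)=3 -> changes
  Option E: v=58, gcd(6,58)=2 -> preserves

Answer: B E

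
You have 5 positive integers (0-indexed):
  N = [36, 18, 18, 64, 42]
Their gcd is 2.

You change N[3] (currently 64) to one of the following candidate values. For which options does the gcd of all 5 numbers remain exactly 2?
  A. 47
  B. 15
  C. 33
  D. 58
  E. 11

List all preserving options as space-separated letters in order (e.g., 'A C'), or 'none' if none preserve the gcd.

Old gcd = 2; gcd of others (without N[3]) = 6
New gcd for candidate v: gcd(6, v). Preserves old gcd iff gcd(6, v) = 2.
  Option A: v=47, gcd(6,47)=1 -> changes
  Option B: v=15, gcd(6,15)=3 -> changes
  Option C: v=33, gcd(6,33)=3 -> changes
  Option D: v=58, gcd(6,58)=2 -> preserves
  Option E: v=11, gcd(6,11)=1 -> changes

Answer: D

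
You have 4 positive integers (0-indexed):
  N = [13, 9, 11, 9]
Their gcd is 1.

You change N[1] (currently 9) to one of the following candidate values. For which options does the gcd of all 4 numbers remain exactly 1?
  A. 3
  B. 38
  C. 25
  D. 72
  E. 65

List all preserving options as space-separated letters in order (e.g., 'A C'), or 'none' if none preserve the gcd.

Answer: A B C D E

Derivation:
Old gcd = 1; gcd of others (without N[1]) = 1
New gcd for candidate v: gcd(1, v). Preserves old gcd iff gcd(1, v) = 1.
  Option A: v=3, gcd(1,3)=1 -> preserves
  Option B: v=38, gcd(1,38)=1 -> preserves
  Option C: v=25, gcd(1,25)=1 -> preserves
  Option D: v=72, gcd(1,72)=1 -> preserves
  Option E: v=65, gcd(1,65)=1 -> preserves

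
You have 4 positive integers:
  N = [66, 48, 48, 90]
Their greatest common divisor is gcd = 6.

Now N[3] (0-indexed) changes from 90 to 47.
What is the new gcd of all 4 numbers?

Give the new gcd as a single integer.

Numbers: [66, 48, 48, 90], gcd = 6
Change: index 3, 90 -> 47
gcd of the OTHER numbers (without index 3): gcd([66, 48, 48]) = 6
New gcd = gcd(g_others, new_val) = gcd(6, 47) = 1

Answer: 1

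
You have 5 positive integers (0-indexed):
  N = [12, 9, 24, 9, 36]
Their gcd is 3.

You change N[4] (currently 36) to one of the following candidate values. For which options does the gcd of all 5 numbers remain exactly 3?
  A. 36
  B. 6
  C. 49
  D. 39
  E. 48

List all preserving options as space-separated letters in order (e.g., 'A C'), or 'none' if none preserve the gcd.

Answer: A B D E

Derivation:
Old gcd = 3; gcd of others (without N[4]) = 3
New gcd for candidate v: gcd(3, v). Preserves old gcd iff gcd(3, v) = 3.
  Option A: v=36, gcd(3,36)=3 -> preserves
  Option B: v=6, gcd(3,6)=3 -> preserves
  Option C: v=49, gcd(3,49)=1 -> changes
  Option D: v=39, gcd(3,39)=3 -> preserves
  Option E: v=48, gcd(3,48)=3 -> preserves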